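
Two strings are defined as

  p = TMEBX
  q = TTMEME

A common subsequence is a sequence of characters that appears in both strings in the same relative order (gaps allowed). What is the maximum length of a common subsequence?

3

One common subsequence of length 3: T (p #1, q #2), then M (p #2, q #5), then E (p #3, q #6). Since dp[5][6] = 3, nothing longer is possible.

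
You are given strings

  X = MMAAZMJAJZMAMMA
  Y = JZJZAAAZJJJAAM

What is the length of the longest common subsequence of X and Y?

Match A [3,6] → A [4,7] → Z [5,8] → J [7,11] → A [8,12] → A [12,13] → M [14,14] — 7 characters in the same relative order in both, and the DP table's final entry dp[15][14] is also 7, so no common subsequence is longer.

7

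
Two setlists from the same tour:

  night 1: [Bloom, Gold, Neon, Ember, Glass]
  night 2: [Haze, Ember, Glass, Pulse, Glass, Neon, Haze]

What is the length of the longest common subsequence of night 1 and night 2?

Taking Ember (night 1 #4, night 2 #2) → Glass (night 1 #5, night 2 #5) gives a common subsequence of length 2, and the DP table's final entry dp[5][7] is also 2, so no common subsequence is longer.

2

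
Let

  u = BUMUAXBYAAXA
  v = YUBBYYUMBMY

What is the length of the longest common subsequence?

Match B at u[1]=v[4], U at u[2]=v[7], M at u[3]=v[8], B at u[7]=v[9], Y at u[8]=v[11] — 5 characters in the same relative order in both, and the DP table's final entry dp[12][11] is also 5, so no common subsequence is longer.

5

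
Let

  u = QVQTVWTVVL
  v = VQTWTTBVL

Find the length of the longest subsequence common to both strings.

Let dp[i][j] be the LCS length of the first i characters of u and the first j characters of v. dp[i][j] = dp[i-1][j-1]+1 when the i-th and j-th characters match, else max(dp[i-1][j], dp[i][j-1]).
    ·  V  Q  T  W  T  T  B  V  L
 ·  0  0  0  0  0  0  0  0  0  0
 Q  0  0  1  1  1  1  1  1  1  1
 V  0  1  1  1  1  1  1  1  2  2
 Q  0  1  2  2  2  2  2  2  2  2
 T  0  1  2  3  3  3  3  3  3  3
 V  0  1  2  3  3  3  3  3  4  4
 W  0  1  2  3  4  4  4  4  4  4
 T  0  1  2  3  4  5  5  5  5  5
 V  0  1  2  3  4  5  5  5  6  6
 V  0  1  2  3  4  5  5  5  6  6
 L  0  1  2  3  4  5  5  5  6  7
dp[10][9] = 7. One LCS (by backtracking along matches): VQTWTVL.

7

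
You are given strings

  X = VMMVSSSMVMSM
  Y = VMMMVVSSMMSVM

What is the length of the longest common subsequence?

Pick V (X #1, Y #1), then M (X #2, Y #3), then M (X #3, Y #4), then V (X #4, Y #6), then S (X #6, Y #7), then S (X #7, Y #8), then M (X #8, Y #9), then M (X #10, Y #10), then S (X #11, Y #11), then M (X #12, Y #13); all 10 characters appear in both, in order, and the DP table's final entry dp[12][13] is also 10, so no common subsequence is longer.

10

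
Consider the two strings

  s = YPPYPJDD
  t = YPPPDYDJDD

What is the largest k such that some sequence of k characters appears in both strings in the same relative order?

7

Taking Y at s[1]=t[1]; then P at s[2]=t[3]; then P at s[3]=t[4]; then Y at s[4]=t[6]; then J at s[6]=t[8]; then D at s[7]=t[9]; then D at s[8]=t[10] gives a common subsequence of length 7. Since dp[8][10] = 7, nothing longer is possible.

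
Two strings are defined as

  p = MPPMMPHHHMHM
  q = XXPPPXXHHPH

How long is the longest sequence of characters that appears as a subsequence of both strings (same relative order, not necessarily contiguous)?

One common subsequence of length 6: P at p[2]=q[3], P at p[3]=q[4], P at p[6]=q[5], H at p[7]=q[8], H at p[8]=q[9], H at p[11]=q[11]. The LCS DP gives dp[12][11] = 6, so this is optimal.

6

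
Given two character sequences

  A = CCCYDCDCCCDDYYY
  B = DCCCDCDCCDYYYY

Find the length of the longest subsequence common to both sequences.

Pick C [1,2], then C [2,3], then C [3,4], then D [5,5], then C [6,6], then D [7,7], then C [9,8], then C [10,9], then D [11,10], then Y [13,12], then Y [14,13], then Y [15,14]; all 12 characters appear in both, in order. dp[15][14] = 12 confirms this is the maximum.

12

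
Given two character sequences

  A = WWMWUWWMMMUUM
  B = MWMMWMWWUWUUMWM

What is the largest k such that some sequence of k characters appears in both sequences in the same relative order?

Match W at A[1]=B[2], W at A[2]=B[5], M at A[3]=B[6], W at A[4]=B[8], U at A[5]=B[9], W at A[7]=B[10], U at A[11]=B[11], U at A[12]=B[12], M at A[13]=B[15] — 9 characters in the same relative order in both, and the DP table's final entry dp[13][15] is also 9, so no common subsequence is longer.

9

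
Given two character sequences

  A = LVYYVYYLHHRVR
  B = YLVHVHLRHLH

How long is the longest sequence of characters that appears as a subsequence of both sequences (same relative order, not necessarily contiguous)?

Match L [1,2] → V [2,3] → V [5,5] → L [8,7] → H [9,9] → H [10,11] — 6 characters in the same relative order in both. Since dp[13][11] = 6, nothing longer is possible.

6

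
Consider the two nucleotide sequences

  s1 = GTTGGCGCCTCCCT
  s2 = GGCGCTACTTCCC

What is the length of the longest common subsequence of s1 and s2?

Match G (s1 #4, s2 #1), then G (s1 #5, s2 #2), then C (s1 #6, s2 #3), then G (s1 #7, s2 #4), then C (s1 #8, s2 #5), then C (s1 #9, s2 #8), then T (s1 #10, s2 #10), then C (s1 #11, s2 #11), then C (s1 #12, s2 #12), then C (s1 #13, s2 #13) — 10 bases in the same relative order in both. The LCS DP gives dp[14][13] = 10, so this is optimal.

10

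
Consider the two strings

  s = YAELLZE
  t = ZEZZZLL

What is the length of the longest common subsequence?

3

Pick E at s[3]=t[2], then L at s[4]=t[6], then L at s[5]=t[7]; all 3 characters appear in both, in order. dp[7][7] = 3 confirms this is the maximum.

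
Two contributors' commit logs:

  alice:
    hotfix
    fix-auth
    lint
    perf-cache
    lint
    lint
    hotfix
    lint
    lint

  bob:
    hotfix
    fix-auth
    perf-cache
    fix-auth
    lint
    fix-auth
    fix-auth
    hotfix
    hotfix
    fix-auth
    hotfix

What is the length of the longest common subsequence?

Pick hotfix at alice[1]=bob[1], fix-auth at alice[2]=bob[2], perf-cache at alice[4]=bob[3], lint at alice[5]=bob[5], hotfix at alice[7]=bob[11]; all 5 commits appear in both, in order. The LCS DP gives dp[9][11] = 5, so this is optimal.

5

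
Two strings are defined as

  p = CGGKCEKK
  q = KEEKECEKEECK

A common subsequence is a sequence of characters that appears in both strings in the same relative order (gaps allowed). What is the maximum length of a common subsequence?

Taking K at p[4]=q[4], C at p[5]=q[6], E at p[6]=q[7], K at p[7]=q[8], K at p[8]=q[12] gives a common subsequence of length 5. Since dp[8][12] = 5, nothing longer is possible.

5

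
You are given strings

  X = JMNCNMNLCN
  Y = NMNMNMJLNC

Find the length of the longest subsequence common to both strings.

6

Match M (X #2, Y #2) → N (X #3, Y #3) → N (X #5, Y #5) → M (X #6, Y #6) → N (X #7, Y #9) → C (X #9, Y #10) — 6 characters in the same relative order in both. The LCS DP gives dp[10][10] = 6, so this is optimal.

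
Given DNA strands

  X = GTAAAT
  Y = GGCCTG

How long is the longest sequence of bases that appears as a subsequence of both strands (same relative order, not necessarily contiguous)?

Let dp[i][j] be the LCS length of the first i bases of X and the first j bases of Y. dp[i][j] = dp[i-1][j-1]+1 when the i-th and j-th bases match, else max(dp[i-1][j], dp[i][j-1]).
    ·  G  G  C  C  T  G
 ·  0  0  0  0  0  0  0
 G  0  1  1  1  1  1  1
 T  0  1  1  1  1  2  2
 A  0  1  1  1  1  2  2
 A  0  1  1  1  1  2  2
 A  0  1  1  1  1  2  2
 T  0  1  1  1  1  2  2
dp[6][6] = 2. One LCS (by backtracking along matches): GT.

2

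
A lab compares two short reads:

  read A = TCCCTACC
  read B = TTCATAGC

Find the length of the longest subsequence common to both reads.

Let dp[i][j] be the LCS length of the first i bases of read A and the first j bases of read B. dp[i][j] = dp[i-1][j-1]+1 when the i-th and j-th bases match, else max(dp[i-1][j], dp[i][j-1]).
    ·  T  T  C  A  T  A  G  C
 ·  0  0  0  0  0  0  0  0  0
 T  0  1  1  1  1  1  1  1  1
 C  0  1  1  2  2  2  2  2  2
 C  0  1  1  2  2  2  2  2  3
 C  0  1  1  2  2  2  2  2  3
 T  0  1  2  2  2  3  3  3  3
 A  0  1  2  2  3  3  4  4  4
 C  0  1  2  3  3  3  4  4  5
 C  0  1  2  3  3  3  4  4  5
dp[8][8] = 5. One LCS (by backtracking along matches): TCTAC.

5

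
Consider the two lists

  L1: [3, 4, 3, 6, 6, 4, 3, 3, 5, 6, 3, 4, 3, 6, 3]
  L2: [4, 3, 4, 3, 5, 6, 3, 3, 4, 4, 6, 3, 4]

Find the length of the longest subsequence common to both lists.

One common subsequence of length 10: 4 at L1[2]=L2[1], 3 at L1[3]=L2[2], 4 at L1[6]=L2[3], 3 at L1[8]=L2[4], 5 at L1[9]=L2[5], 6 at L1[10]=L2[6], 3 at L1[11]=L2[8], 4 at L1[12]=L2[10], 6 at L1[14]=L2[11], 3 at L1[15]=L2[12]. The LCS DP gives dp[15][13] = 10, so this is optimal.

10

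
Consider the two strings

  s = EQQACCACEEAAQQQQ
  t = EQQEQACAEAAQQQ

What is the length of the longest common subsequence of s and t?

Match E [1,1]; then Q [2,3]; then Q [3,5]; then A [4,6]; then C [6,7]; then A [7,8]; then E [10,9]; then A [11,10]; then A [12,11]; then Q [14,12]; then Q [15,13]; then Q [16,14] — 12 characters in the same relative order in both, and the DP table's final entry dp[16][14] is also 12, so no common subsequence is longer.

12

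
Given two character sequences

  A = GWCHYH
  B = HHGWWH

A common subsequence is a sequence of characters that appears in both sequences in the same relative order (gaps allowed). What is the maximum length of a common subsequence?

Taking G at A[1]=B[3] → W at A[2]=B[5] → H at A[6]=B[6] gives a common subsequence of length 3. dp[6][6] = 3 confirms this is the maximum.

3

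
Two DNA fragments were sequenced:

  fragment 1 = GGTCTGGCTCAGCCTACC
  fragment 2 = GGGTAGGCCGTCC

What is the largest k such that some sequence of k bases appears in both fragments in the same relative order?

Pick G [1,2], G [2,3], T [3,4], G [6,6], G [7,7], C [8,8], C [10,9], G [12,10], T [15,11], C [17,12], C [18,13]; all 11 bases appear in both, in order, and the DP table's final entry dp[18][13] is also 11, so no common subsequence is longer.

11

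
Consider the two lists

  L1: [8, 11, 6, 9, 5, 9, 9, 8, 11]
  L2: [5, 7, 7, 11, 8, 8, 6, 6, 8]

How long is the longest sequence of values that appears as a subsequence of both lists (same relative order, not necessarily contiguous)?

3

Let dp[i][j] be the LCS length of the first i values of L1 and the first j values of L2. dp[i][j] = dp[i-1][j-1]+1 when the i-th and j-th values match, else max(dp[i-1][j], dp[i][j-1]).
    ·  5  7  7 11  8  8  6  6  8
 ·  0  0  0  0  0  0  0  0  0  0
 8  0  0  0  0  0  1  1  1  1  1
11  0  0  0  0  1  1  1  1  1  1
 6  0  0  0  0  1  1  1  2  2  2
 9  0  0  0  0  1  1  1  2  2  2
 5  0  1  1  1  1  1  1  2  2  2
 9  0  1  1  1  1  1  1  2  2  2
 9  0  1  1  1  1  1  1  2  2  2
 8  0  1  1  1  1  2  2  2  2  3
11  0  1  1  1  2  2  2  2  2  3
dp[9][9] = 3. One LCS (by backtracking along matches): 8, 6, 8.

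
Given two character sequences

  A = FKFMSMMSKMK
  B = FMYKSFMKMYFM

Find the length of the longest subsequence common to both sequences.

One common subsequence of length 6: F at A[1]=B[1]; then K at A[2]=B[4]; then F at A[3]=B[6]; then M at A[4]=B[7]; then M at A[6]=B[9]; then M at A[10]=B[12]. Since dp[11][12] = 6, nothing longer is possible.

6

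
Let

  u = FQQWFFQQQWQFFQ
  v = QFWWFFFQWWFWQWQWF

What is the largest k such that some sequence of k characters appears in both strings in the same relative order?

One common subsequence of length 9: F [1,2], then W [4,4], then F [5,6], then F [6,7], then Q [7,8], then Q [8,13], then Q [9,15], then W [10,16], then F [13,17]. Since dp[14][17] = 9, nothing longer is possible.

9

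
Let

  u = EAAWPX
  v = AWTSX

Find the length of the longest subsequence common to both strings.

3

One common subsequence of length 3: A [3,1] → W [4,2] → X [6,5]. The LCS DP gives dp[6][5] = 3, so this is optimal.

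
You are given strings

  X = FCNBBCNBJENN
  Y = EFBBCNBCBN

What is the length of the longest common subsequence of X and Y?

7

Match F [1,2]; then C [2,5]; then N [3,6]; then B [5,7]; then C [6,8]; then B [8,9]; then N [12,10] — 7 characters in the same relative order in both. The LCS DP gives dp[12][10] = 7, so this is optimal.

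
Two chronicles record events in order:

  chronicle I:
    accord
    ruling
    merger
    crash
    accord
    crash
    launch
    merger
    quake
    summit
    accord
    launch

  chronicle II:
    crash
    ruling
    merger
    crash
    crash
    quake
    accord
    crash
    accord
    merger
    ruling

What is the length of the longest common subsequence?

Pick ruling [2,2], merger [3,3], crash [4,5], accord [5,7], crash [6,8], merger [8,10]; all 6 events appear in both, in order, and the DP table's final entry dp[12][11] is also 6, so no common subsequence is longer.

6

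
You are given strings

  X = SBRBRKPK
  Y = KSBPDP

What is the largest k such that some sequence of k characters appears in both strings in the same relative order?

Match S [1,2], then B [2,3], then P [7,6] — 3 characters in the same relative order in both. The LCS DP gives dp[8][6] = 3, so this is optimal.

3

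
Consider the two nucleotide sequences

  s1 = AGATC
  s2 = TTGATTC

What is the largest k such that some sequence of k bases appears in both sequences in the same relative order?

Let dp[i][j] be the LCS length of the first i bases of s1 and the first j bases of s2. dp[i][j] = dp[i-1][j-1]+1 when the i-th and j-th bases match, else max(dp[i-1][j], dp[i][j-1]).
    ·  T  T  G  A  T  T  C
 ·  0  0  0  0  0  0  0  0
 A  0  0  0  0  1  1  1  1
 G  0  0  0  1  1  1  1  1
 A  0  0  0  1  2  2  2  2
 T  0  1  1  1  2  3  3  3
 C  0  1  1  1  2  3  3  4
dp[5][7] = 4. One LCS (by backtracking along matches): GATC.

4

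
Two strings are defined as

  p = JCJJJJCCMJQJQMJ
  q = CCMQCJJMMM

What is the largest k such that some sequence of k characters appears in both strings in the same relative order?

Let dp[i][j] be the LCS length of the first i characters of p and the first j characters of q. dp[i][j] = dp[i-1][j-1]+1 when the i-th and j-th characters match, else max(dp[i-1][j], dp[i][j-1]).
    ·  C  C  M  Q  C  J  J  M  M  M
 ·  0  0  0  0  0  0  0  0  0  0  0
 J  0  0  0  0  0  0  1  1  1  1  1
 C  0  1  1  1  1  1  1  1  1  1  1
 J  0  1  1  1  1  1  2  2  2  2  2
 J  0  1  1  1  1  1  2  3  3  3  3
 J  0  1  1  1  1  1  2  3  3  3  3
 J  0  1  1  1  1  1  2  3  3  3  3
 C  0  1  2  2  2  2  2  3  3  3  3
 C  0  1  2  2  2  3  3  3  3  3  3
 M  0  1  2  3  3  3  3  3  4  4  4
 J  0  1  2  3  3  3  4  4  4  4  4
 Q  0  1  2  3  4  4  4  4  4  4  4
 J  0  1  2  3  4  4  5  5  5  5  5
 Q  0  1  2  3  4  4  5  5  5  5  5
 M  0  1  2  3  4  4  5  5  6  6  6
 J  0  1  2  3  4  4  5  6  6  6  6
dp[15][10] = 6. One LCS (by backtracking along matches): CCCJJM.

6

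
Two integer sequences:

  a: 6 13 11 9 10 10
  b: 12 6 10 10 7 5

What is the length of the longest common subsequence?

Let dp[i][j] be the LCS length of the first i values of a and the first j values of b. dp[i][j] = dp[i-1][j-1]+1 when the i-th and j-th values match, else max(dp[i-1][j], dp[i][j-1]).
    · 12  6 10 10  7  5
 ·  0  0  0  0  0  0  0
 6  0  0  1  1  1  1  1
13  0  0  1  1  1  1  1
11  0  0  1  1  1  1  1
 9  0  0  1  1  1  1  1
10  0  0  1  2  2  2  2
10  0  0  1  2  3  3  3
dp[6][6] = 3. One LCS (by backtracking along matches): 6, 10, 10.

3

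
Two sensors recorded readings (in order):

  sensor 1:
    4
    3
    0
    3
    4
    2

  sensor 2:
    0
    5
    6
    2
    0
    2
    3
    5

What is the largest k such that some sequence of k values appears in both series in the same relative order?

One common subsequence of length 2: 0 at sensor 1[3]=sensor 2[5], 3 at sensor 1[4]=sensor 2[7]. The LCS DP gives dp[6][8] = 2, so this is optimal.

2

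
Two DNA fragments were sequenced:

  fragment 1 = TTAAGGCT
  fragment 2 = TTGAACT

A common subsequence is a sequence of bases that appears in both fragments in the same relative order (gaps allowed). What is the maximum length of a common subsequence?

6

Let dp[i][j] be the LCS length of the first i bases of fragment 1 and the first j bases of fragment 2. dp[i][j] = dp[i-1][j-1]+1 when the i-th and j-th bases match, else max(dp[i-1][j], dp[i][j-1]).
    ·  T  T  G  A  A  C  T
 ·  0  0  0  0  0  0  0  0
 T  0  1  1  1  1  1  1  1
 T  0  1  2  2  2  2  2  2
 A  0  1  2  2  3  3  3  3
 A  0  1  2  2  3  4  4  4
 G  0  1  2  3  3  4  4  4
 G  0  1  2  3  3  4  4  4
 C  0  1  2  3  3  4  5  5
 T  0  1  2  3  3  4  5  6
dp[8][7] = 6. One LCS (by backtracking along matches): TTAACT.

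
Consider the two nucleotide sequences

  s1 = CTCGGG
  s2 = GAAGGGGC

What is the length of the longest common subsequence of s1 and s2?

Let dp[i][j] be the LCS length of the first i bases of s1 and the first j bases of s2. dp[i][j] = dp[i-1][j-1]+1 when the i-th and j-th bases match, else max(dp[i-1][j], dp[i][j-1]).
    ·  G  A  A  G  G  G  G  C
 ·  0  0  0  0  0  0  0  0  0
 C  0  0  0  0  0  0  0  0  1
 T  0  0  0  0  0  0  0  0  1
 C  0  0  0  0  0  0  0  0  1
 G  0  1  1  1  1  1  1  1  1
 G  0  1  1  1  2  2  2  2  2
 G  0  1  1  1  2  3  3  3  3
dp[6][8] = 3. One LCS (by backtracking along matches): GGG.

3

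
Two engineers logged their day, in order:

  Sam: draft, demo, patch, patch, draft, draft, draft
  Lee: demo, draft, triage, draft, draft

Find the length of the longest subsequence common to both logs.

Pick demo (Sam #2, Lee #1), draft (Sam #5, Lee #2), draft (Sam #6, Lee #4), draft (Sam #7, Lee #5); all 4 tasks appear in both, in order, and the DP table's final entry dp[7][5] is also 4, so no common subsequence is longer.

4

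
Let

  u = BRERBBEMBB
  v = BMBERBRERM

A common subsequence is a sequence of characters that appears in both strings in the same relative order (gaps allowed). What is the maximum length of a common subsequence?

Let dp[i][j] be the LCS length of the first i characters of u and the first j characters of v. dp[i][j] = dp[i-1][j-1]+1 when the i-th and j-th characters match, else max(dp[i-1][j], dp[i][j-1]).
    ·  B  M  B  E  R  B  R  E  R  M
 ·  0  0  0  0  0  0  0  0  0  0  0
 B  0  1  1  1  1  1  1  1  1  1  1
 R  0  1  1  1  1  2  2  2  2  2  2
 E  0  1  1  1  2  2  2  2  3  3  3
 R  0  1  1  1  2  3  3  3  3  4  4
 B  0  1  1  2  2  3  4  4  4  4  4
 B  0  1  1  2  2  3  4  4  4  4  4
 E  0  1  1  2  3  3  4  4  5  5  5
 M  0  1  2  2  3  3  4  4  5  5  6
 B  0  1  2  3  3  3  4  4  5  5  6
 B  0  1  2  3  3  3  4  4  5  5  6
dp[10][10] = 6. One LCS (by backtracking along matches): BERBEM.

6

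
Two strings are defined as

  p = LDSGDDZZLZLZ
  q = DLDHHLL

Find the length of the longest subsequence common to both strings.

4

Match L (p #1, q #2), D (p #2, q #3), L (p #9, q #6), L (p #11, q #7) — 4 characters in the same relative order in both. dp[12][7] = 4 confirms this is the maximum.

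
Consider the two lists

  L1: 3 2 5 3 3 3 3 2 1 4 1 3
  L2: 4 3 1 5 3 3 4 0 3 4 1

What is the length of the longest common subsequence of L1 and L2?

Let dp[i][j] be the LCS length of the first i values of L1 and the first j values of L2. dp[i][j] = dp[i-1][j-1]+1 when the i-th and j-th values match, else max(dp[i-1][j], dp[i][j-1]).
    ·  4  3  1  5  3  3  4  0  3  4  1
 ·  0  0  0  0  0  0  0  0  0  0  0  0
 3  0  0  1  1  1  1  1  1  1  1  1  1
 2  0  0  1  1  1  1  1  1  1  1  1  1
 5  0  0  1  1  2  2  2  2  2  2  2  2
 3  0  0  1  1  2  3  3  3  3  3  3  3
 3  0  0  1  1  2  3  4  4  4  4  4  4
 3  0  0  1  1  2  3  4  4  4  5  5  5
 3  0  0  1  1  2  3  4  4  4  5  5  5
 2  0  0  1  1  2  3  4  4  4  5  5  5
 1  0  0  1  2  2  3  4  4  4  5  5  6
 4  0  1  1  2  2  3  4  5  5  5  6  6
 1  0  1  1  2  2  3  4  5  5  5  6  7
 3  0  1  2  2  2  3  4  5  5  6  6  7
dp[12][11] = 7. One LCS (by backtracking along matches): 3, 5, 3, 3, 3, 4, 1.

7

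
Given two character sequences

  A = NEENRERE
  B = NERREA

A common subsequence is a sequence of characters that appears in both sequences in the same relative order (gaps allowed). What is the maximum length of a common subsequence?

5

One common subsequence of length 5: N [1,1] → E [3,2] → R [5,3] → R [7,4] → E [8,5]. The LCS DP gives dp[8][6] = 5, so this is optimal.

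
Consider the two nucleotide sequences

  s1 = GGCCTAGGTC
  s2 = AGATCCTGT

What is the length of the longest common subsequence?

Let dp[i][j] be the LCS length of the first i bases of s1 and the first j bases of s2. dp[i][j] = dp[i-1][j-1]+1 when the i-th and j-th bases match, else max(dp[i-1][j], dp[i][j-1]).
    ·  A  G  A  T  C  C  T  G  T
 ·  0  0  0  0  0  0  0  0  0  0
 G  0  0  1  1  1  1  1  1  1  1
 G  0  0  1  1  1  1  1  1  2  2
 C  0  0  1  1  1  2  2  2  2  2
 C  0  0  1  1  1  2  3  3  3  3
 T  0  0  1  1  2  2  3  4  4  4
 A  0  1  1  2  2  2  3  4  4  4
 G  0  1  2  2  2  2  3  4  5  5
 G  0  1  2  2  2  2  3  4  5  5
 T  0  1  2  2  3  3  3  4  5  6
 C  0  1  2  2  3  4  4  4  5  6
dp[10][9] = 6. One LCS (by backtracking along matches): GCCTGT.

6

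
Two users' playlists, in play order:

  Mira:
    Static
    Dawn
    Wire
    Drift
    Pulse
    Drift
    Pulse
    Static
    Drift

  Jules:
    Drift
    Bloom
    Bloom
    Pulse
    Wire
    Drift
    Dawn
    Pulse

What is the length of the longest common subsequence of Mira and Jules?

Match Drift (Mira #4, Jules #1); then Pulse (Mira #5, Jules #4); then Drift (Mira #6, Jules #6); then Pulse (Mira #7, Jules #8) — 4 songs in the same relative order in both. The LCS DP gives dp[9][8] = 4, so this is optimal.

4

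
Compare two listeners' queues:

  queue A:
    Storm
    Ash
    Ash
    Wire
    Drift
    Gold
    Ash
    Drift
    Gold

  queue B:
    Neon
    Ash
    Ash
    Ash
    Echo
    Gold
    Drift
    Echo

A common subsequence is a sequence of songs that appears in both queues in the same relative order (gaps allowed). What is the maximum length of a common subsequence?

One common subsequence of length 4: Ash (queue A #2, queue B #3); then Ash (queue A #3, queue B #4); then Gold (queue A #6, queue B #6); then Drift (queue A #8, queue B #7). dp[9][8] = 4 confirms this is the maximum.

4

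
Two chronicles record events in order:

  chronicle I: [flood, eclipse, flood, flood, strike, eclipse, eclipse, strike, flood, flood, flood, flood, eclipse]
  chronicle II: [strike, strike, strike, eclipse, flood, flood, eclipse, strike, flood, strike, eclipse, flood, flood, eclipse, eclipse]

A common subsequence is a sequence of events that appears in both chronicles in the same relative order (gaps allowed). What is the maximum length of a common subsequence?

Taking eclipse (chronicle I #2, chronicle II #4), flood (chronicle I #3, chronicle II #5), flood (chronicle I #4, chronicle II #6), eclipse (chronicle I #7, chronicle II #7), strike (chronicle I #8, chronicle II #8), flood (chronicle I #9, chronicle II #9), flood (chronicle I #10, chronicle II #12), flood (chronicle I #11, chronicle II #13), eclipse (chronicle I #13, chronicle II #15) gives a common subsequence of length 9. The LCS DP gives dp[13][15] = 9, so this is optimal.

9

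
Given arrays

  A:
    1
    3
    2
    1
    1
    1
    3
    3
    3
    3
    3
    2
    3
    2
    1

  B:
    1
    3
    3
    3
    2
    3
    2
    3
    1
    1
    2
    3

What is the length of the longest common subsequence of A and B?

8

Pick 1 (A #1, B #1), 3 (A #2, B #2), 3 (A #7, B #3), 3 (A #8, B #4), 3 (A #9, B #6), 3 (A #10, B #8), 2 (A #12, B #11), 3 (A #13, B #12); all 8 values appear in both, in order, and the DP table's final entry dp[15][12] is also 8, so no common subsequence is longer.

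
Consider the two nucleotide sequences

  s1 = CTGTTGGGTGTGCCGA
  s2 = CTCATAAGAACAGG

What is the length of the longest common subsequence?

6

One common subsequence of length 6: C at s1[1]=s2[1], T at s1[2]=s2[2], T at s1[4]=s2[5], G at s1[6]=s2[8], G at s1[12]=s2[13], G at s1[15]=s2[14]. The LCS DP gives dp[16][14] = 6, so this is optimal.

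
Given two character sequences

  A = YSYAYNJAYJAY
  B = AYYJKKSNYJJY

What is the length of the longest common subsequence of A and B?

Pick Y [1,3] → S [2,7] → Y [5,9] → J [7,10] → J [10,11] → Y [12,12]; all 6 characters appear in both, in order. The LCS DP gives dp[12][12] = 6, so this is optimal.

6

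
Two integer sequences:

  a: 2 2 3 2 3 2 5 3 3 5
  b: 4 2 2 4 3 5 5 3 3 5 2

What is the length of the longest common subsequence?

7

Pick 2 [1,2], 2 [2,3], 3 [3,5], 5 [7,7], 3 [8,8], 3 [9,9], 5 [10,10]; all 7 values appear in both, in order. The LCS DP gives dp[10][11] = 7, so this is optimal.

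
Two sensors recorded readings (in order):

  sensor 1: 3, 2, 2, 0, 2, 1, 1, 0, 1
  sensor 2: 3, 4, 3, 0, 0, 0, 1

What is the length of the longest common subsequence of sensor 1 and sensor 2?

Taking 3 at sensor 1[1]=sensor 2[3]; then 0 at sensor 1[4]=sensor 2[5]; then 0 at sensor 1[8]=sensor 2[6]; then 1 at sensor 1[9]=sensor 2[7] gives a common subsequence of length 4, and the DP table's final entry dp[9][7] is also 4, so no common subsequence is longer.

4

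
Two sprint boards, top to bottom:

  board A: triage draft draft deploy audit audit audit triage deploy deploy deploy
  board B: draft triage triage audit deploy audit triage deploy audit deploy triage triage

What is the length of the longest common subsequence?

One common subsequence of length 6: triage [1,3], deploy [4,5], audit [7,6], triage [8,7], deploy [9,8], deploy [10,10]. Since dp[11][12] = 6, nothing longer is possible.

6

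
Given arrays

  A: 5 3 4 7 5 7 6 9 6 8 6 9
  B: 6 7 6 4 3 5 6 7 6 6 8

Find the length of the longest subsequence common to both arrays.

Pick 3 at A[2]=B[5], 5 at A[5]=B[6], 7 at A[6]=B[8], 6 at A[7]=B[9], 6 at A[9]=B[10], 8 at A[10]=B[11]; all 6 values appear in both, in order, and the DP table's final entry dp[12][11] is also 6, so no common subsequence is longer.

6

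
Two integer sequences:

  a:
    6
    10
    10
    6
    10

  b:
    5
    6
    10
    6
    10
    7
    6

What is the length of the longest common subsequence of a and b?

Let dp[i][j] be the LCS length of the first i values of a and the first j values of b. dp[i][j] = dp[i-1][j-1]+1 when the i-th and j-th values match, else max(dp[i-1][j], dp[i][j-1]).
    ·  5  6 10  6 10  7  6
 ·  0  0  0  0  0  0  0  0
 6  0  0  1  1  1  1  1  1
10  0  0  1  2  2  2  2  2
10  0  0  1  2  2  3  3  3
 6  0  0  1  2  3  3  3  4
10  0  0  1  2  3  4  4  4
dp[5][7] = 4. One LCS (by backtracking along matches): 6, 10, 10, 6.

4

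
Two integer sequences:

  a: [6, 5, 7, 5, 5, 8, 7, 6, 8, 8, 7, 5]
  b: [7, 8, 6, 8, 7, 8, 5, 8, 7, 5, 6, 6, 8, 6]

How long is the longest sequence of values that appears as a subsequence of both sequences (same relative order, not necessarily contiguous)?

Match 6 at a[1]=b[3], 7 at a[3]=b[5], 5 at a[5]=b[7], 8 at a[6]=b[8], 7 at a[7]=b[9], 6 at a[8]=b[12], 8 at a[9]=b[13] — 7 values in the same relative order in both, and the DP table's final entry dp[12][14] is also 7, so no common subsequence is longer.

7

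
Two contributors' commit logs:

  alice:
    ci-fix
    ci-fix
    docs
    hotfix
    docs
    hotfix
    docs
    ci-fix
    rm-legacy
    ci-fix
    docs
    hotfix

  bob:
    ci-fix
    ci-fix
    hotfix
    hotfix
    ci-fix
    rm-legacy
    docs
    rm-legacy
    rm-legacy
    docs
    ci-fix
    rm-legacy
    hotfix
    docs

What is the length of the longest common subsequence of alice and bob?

Pick ci-fix [1,1] → ci-fix [2,2] → hotfix [4,4] → docs [5,7] → docs [7,10] → ci-fix [8,11] → rm-legacy [9,12] → docs [11,14]; all 8 commits appear in both, in order. Since dp[12][14] = 8, nothing longer is possible.

8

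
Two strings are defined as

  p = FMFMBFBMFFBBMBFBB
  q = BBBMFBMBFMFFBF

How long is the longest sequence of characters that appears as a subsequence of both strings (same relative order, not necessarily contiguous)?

Pick M [2,4], F [3,5], M [4,7], B [5,8], F [6,9], M [8,10], F [9,11], F [10,12], B [14,13], F [15,14]; all 10 characters appear in both, in order, and the DP table's final entry dp[17][14] is also 10, so no common subsequence is longer.

10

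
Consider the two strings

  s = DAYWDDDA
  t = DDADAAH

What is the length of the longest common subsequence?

Taking D (s #1, t #2), then A (s #2, t #3), then D (s #5, t #4), then A (s #8, t #6) gives a common subsequence of length 4. Since dp[8][7] = 4, nothing longer is possible.

4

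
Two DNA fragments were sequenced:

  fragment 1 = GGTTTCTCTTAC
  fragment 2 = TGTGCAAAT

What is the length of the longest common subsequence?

One common subsequence of length 4: G at fragment 1[1]=fragment 2[2], then G at fragment 1[2]=fragment 2[4], then C at fragment 1[6]=fragment 2[5], then T at fragment 1[10]=fragment 2[9], and the DP table's final entry dp[12][9] is also 4, so no common subsequence is longer.

4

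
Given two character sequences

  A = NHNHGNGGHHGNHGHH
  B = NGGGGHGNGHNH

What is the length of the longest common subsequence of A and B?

10

Pick N at A[1]=B[1] → G at A[5]=B[3] → G at A[7]=B[4] → G at A[8]=B[5] → H at A[10]=B[6] → G at A[11]=B[7] → N at A[12]=B[8] → G at A[14]=B[9] → H at A[15]=B[10] → H at A[16]=B[12]; all 10 characters appear in both, in order. Since dp[16][12] = 10, nothing longer is possible.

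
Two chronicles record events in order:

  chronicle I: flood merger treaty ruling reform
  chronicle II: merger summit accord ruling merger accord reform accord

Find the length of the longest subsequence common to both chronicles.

One common subsequence of length 3: merger [2,1], ruling [4,4], reform [5,7]. The LCS DP gives dp[5][8] = 3, so this is optimal.

3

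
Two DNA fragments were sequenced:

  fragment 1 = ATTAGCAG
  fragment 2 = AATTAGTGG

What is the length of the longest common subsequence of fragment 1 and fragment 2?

6

Let dp[i][j] be the LCS length of the first i bases of fragment 1 and the first j bases of fragment 2. dp[i][j] = dp[i-1][j-1]+1 when the i-th and j-th bases match, else max(dp[i-1][j], dp[i][j-1]).
    ·  A  A  T  T  A  G  T  G  G
 ·  0  0  0  0  0  0  0  0  0  0
 A  0  1  1  1  1  1  1  1  1  1
 T  0  1  1  2  2  2  2  2  2  2
 T  0  1  1  2  3  3  3  3  3  3
 A  0  1  2  2  3  4  4  4  4  4
 G  0  1  2  2  3  4  5  5  5  5
 C  0  1  2  2  3  4  5  5  5  5
 A  0  1  2  2  3  4  5  5  5  5
 G  0  1  2  2  3  4  5  5  6  6
dp[8][9] = 6. One LCS (by backtracking along matches): ATTAGG.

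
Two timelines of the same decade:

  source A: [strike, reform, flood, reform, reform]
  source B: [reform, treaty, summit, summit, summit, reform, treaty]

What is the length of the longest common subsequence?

2

Match reform [2,1], then reform [4,6] — 2 events in the same relative order in both, and the DP table's final entry dp[5][7] is also 2, so no common subsequence is longer.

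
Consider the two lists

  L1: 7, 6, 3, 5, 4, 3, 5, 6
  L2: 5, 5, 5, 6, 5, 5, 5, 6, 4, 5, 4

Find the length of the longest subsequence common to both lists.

4

Match 6 (L1 #2, L2 #4), 5 (L1 #4, L2 #7), 4 (L1 #5, L2 #9), 5 (L1 #7, L2 #10) — 4 values in the same relative order in both. The LCS DP gives dp[8][11] = 4, so this is optimal.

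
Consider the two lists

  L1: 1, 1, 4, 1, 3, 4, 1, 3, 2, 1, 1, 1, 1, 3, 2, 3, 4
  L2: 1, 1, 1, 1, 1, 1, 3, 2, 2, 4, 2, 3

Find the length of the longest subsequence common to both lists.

9

Match 1 [4,1] → 1 [7,2] → 1 [10,3] → 1 [11,4] → 1 [12,5] → 1 [13,6] → 3 [14,7] → 2 [15,11] → 3 [16,12] — 9 values in the same relative order in both. Since dp[17][12] = 9, nothing longer is possible.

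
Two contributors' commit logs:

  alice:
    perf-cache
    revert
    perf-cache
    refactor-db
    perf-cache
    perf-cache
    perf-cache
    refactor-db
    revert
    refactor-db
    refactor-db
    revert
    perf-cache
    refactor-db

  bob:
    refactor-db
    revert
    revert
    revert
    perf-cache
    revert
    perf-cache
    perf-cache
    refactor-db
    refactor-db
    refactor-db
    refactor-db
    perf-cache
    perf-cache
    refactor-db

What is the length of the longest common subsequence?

One common subsequence of length 9: perf-cache at alice[1]=bob[5] → revert at alice[2]=bob[6] → perf-cache at alice[3]=bob[8] → refactor-db at alice[4]=bob[9] → refactor-db at alice[8]=bob[10] → refactor-db at alice[10]=bob[11] → refactor-db at alice[11]=bob[12] → perf-cache at alice[13]=bob[14] → refactor-db at alice[14]=bob[15]. The LCS DP gives dp[14][15] = 9, so this is optimal.

9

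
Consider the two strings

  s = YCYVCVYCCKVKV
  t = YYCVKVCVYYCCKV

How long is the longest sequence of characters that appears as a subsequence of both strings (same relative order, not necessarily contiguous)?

Taking Y (s #1, t #2), C (s #2, t #3), V (s #4, t #6), C (s #5, t #7), V (s #6, t #8), Y (s #7, t #10), C (s #8, t #11), C (s #9, t #12), K (s #12, t #13), V (s #13, t #14) gives a common subsequence of length 10, and the DP table's final entry dp[13][14] is also 10, so no common subsequence is longer.

10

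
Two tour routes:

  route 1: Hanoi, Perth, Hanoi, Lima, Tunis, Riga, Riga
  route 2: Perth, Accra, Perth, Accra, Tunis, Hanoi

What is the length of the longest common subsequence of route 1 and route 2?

2

Taking Perth [2,3]; then Hanoi [3,6] gives a common subsequence of length 2. Since dp[7][6] = 2, nothing longer is possible.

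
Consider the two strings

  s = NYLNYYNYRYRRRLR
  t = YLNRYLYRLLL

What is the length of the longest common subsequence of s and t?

7

Match Y (s #2, t #1), then L (s #3, t #2), then N (s #4, t #3), then Y (s #5, t #5), then Y (s #8, t #7), then R (s #9, t #8), then L (s #14, t #11) — 7 characters in the same relative order in both. dp[15][11] = 7 confirms this is the maximum.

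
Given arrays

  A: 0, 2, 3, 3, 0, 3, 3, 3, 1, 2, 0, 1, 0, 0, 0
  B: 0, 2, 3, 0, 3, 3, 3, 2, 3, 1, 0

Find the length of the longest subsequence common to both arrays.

10

Pick 0 [1,1], then 2 [2,2], then 3 [4,3], then 0 [5,4], then 3 [6,5], then 3 [7,6], then 3 [8,7], then 2 [10,8], then 1 [12,10], then 0 [15,11]; all 10 values appear in both, in order. dp[15][11] = 10 confirms this is the maximum.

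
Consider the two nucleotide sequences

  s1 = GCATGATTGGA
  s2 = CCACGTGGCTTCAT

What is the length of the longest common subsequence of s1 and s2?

7

Taking C [2,2], then A [3,3], then T [4,6], then G [5,8], then T [7,10], then T [8,11], then A [11,13] gives a common subsequence of length 7. The LCS DP gives dp[11][14] = 7, so this is optimal.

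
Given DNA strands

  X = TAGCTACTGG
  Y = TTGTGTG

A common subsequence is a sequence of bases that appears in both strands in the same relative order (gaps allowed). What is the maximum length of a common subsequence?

Let dp[i][j] be the LCS length of the first i bases of X and the first j bases of Y. dp[i][j] = dp[i-1][j-1]+1 when the i-th and j-th bases match, else max(dp[i-1][j], dp[i][j-1]).
    ·  T  T  G  T  G  T  G
 ·  0  0  0  0  0  0  0  0
 T  0  1  1  1  1  1  1  1
 A  0  1  1  1  1  1  1  1
 G  0  1  1  2  2  2  2  2
 C  0  1  1  2  2  2  2  2
 T  0  1  2  2  3  3  3  3
 A  0  1  2  2  3  3  3  3
 C  0  1  2  2  3  3  3  3
 T  0  1  2  2  3  3  4  4
 G  0  1  2  3  3  4  4  5
 G  0  1  2  3  3  4  4  5
dp[10][7] = 5. One LCS (by backtracking along matches): TGTTG.

5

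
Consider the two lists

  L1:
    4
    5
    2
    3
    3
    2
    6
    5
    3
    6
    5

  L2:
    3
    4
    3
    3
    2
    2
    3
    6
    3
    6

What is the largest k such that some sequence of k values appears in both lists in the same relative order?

Let dp[i][j] be the LCS length of the first i values of L1 and the first j values of L2. dp[i][j] = dp[i-1][j-1]+1 when the i-th and j-th values match, else max(dp[i-1][j], dp[i][j-1]).
    ·  3  4  3  3  2  2  3  6  3  6
 ·  0  0  0  0  0  0  0  0  0  0  0
 4  0  0  1  1  1  1  1  1  1  1  1
 5  0  0  1  1  1  1  1  1  1  1  1
 2  0  0  1  1  1  2  2  2  2  2  2
 3  0  1  1  2  2  2  2  3  3  3  3
 3  0  1  1  2  3  3  3  3  3  4  4
 2  0  1  1  2  3  4  4  4  4  4  4
 6  0  1  1  2  3  4  4  4  5  5  5
 5  0  1  1  2  3  4  4  4  5  5  5
 3  0  1  1  2  3  4  4  5  5  6  6
 6  0  1  1  2  3  4  4  5  6  6  7
 5  0  1  1  2  3  4  4  5  6  6  7
dp[11][10] = 7. One LCS (by backtracking along matches): 4, 3, 3, 2, 6, 3, 6.

7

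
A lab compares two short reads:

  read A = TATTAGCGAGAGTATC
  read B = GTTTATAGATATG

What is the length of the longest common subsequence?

10

One common subsequence of length 10: T (read A #1, read B #2) → T (read A #3, read B #3) → T (read A #4, read B #4) → A (read A #5, read B #5) → A (read A #9, read B #7) → G (read A #10, read B #8) → A (read A #11, read B #9) → T (read A #13, read B #10) → A (read A #14, read B #11) → T (read A #15, read B #12). Since dp[16][13] = 10, nothing longer is possible.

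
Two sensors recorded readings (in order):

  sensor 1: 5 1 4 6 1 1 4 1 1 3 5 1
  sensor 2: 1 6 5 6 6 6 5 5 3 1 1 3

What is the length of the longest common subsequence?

5

Match 5 at sensor 1[1]=sensor 2[3]; then 6 at sensor 1[4]=sensor 2[6]; then 1 at sensor 1[8]=sensor 2[10]; then 1 at sensor 1[9]=sensor 2[11]; then 3 at sensor 1[10]=sensor 2[12] — 5 values in the same relative order in both. dp[12][12] = 5 confirms this is the maximum.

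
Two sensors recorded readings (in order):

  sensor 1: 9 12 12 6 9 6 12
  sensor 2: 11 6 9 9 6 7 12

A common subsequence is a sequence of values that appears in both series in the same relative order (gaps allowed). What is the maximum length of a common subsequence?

4

Let dp[i][j] be the LCS length of the first i values of sensor 1 and the first j values of sensor 2. dp[i][j] = dp[i-1][j-1]+1 when the i-th and j-th values match, else max(dp[i-1][j], dp[i][j-1]).
    · 11  6  9  9  6  7 12
 ·  0  0  0  0  0  0  0  0
 9  0  0  0  1  1  1  1  1
12  0  0  0  1  1  1  1  2
12  0  0  0  1  1  1  1  2
 6  0  0  1  1  1  2  2  2
 9  0  0  1  2  2  2  2  2
 6  0  0  1  2  2  3  3  3
12  0  0  1  2  2  3  3  4
dp[7][7] = 4. One LCS (by backtracking along matches): 9, 9, 6, 12.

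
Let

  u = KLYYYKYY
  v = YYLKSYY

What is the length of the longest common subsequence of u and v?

Let dp[i][j] be the LCS length of the first i characters of u and the first j characters of v. dp[i][j] = dp[i-1][j-1]+1 when the i-th and j-th characters match, else max(dp[i-1][j], dp[i][j-1]).
    ·  Y  Y  L  K  S  Y  Y
 ·  0  0  0  0  0  0  0  0
 K  0  0  0  0  1  1  1  1
 L  0  0  0  1  1  1  1  1
 Y  0  1  1  1  1  1  2  2
 Y  0  1  2  2  2  2  2  3
 Y  0  1  2  2  2  2  3  3
 K  0  1  2  2  3  3  3  3
 Y  0  1  2  2  3  3  4  4
 Y  0  1  2  2  3  3  4  5
dp[8][7] = 5. One LCS (by backtracking along matches): YYKYY.

5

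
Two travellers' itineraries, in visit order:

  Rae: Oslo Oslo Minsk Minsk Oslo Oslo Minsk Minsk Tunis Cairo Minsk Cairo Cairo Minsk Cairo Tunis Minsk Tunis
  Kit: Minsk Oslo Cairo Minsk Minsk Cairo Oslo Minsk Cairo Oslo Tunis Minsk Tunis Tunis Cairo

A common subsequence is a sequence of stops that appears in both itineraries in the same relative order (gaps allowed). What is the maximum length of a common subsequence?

Taking Minsk (Rae #4, Kit #1), then Oslo (Rae #5, Kit #2), then Minsk (Rae #7, Kit #4), then Minsk (Rae #8, Kit #5), then Cairo (Rae #10, Kit #6), then Minsk (Rae #11, Kit #8), then Cairo (Rae #12, Kit #9), then Minsk (Rae #14, Kit #12), then Tunis (Rae #16, Kit #13), then Tunis (Rae #18, Kit #14) gives a common subsequence of length 10. Since dp[18][15] = 10, nothing longer is possible.

10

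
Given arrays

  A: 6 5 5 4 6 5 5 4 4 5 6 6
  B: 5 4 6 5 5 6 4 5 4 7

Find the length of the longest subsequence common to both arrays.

Let dp[i][j] be the LCS length of the first i values of A and the first j values of B. dp[i][j] = dp[i-1][j-1]+1 when the i-th and j-th values match, else max(dp[i-1][j], dp[i][j-1]).
    ·  5  4  6  5  5  6  4  5  4  7
 ·  0  0  0  0  0  0  0  0  0  0  0
 6  0  0  0  1  1  1  1  1  1  1  1
 5  0  1  1  1  2  2  2  2  2  2  2
 5  0  1  1  1  2  3  3  3  3  3  3
 4  0  1  2  2  2  3  3  4  4  4  4
 6  0  1  2  3  3  3  4  4  4  4  4
 5  0  1  2  3  4  4  4  4  5  5  5
 5  0  1  2  3  4  5  5  5  5  5  5
 4  0  1  2  3  4  5  5  6  6  6  6
 4  0  1  2  3  4  5  5  6  6  7  7
 5  0  1  2  3  4  5  5  6  7  7  7
 6  0  1  2  3  4  5  6  6  7  7  7
 6  0  1  2  3  4  5  6  6  7  7  7
dp[12][10] = 7. One LCS (by backtracking along matches): 5, 4, 6, 5, 5, 4, 4.

7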